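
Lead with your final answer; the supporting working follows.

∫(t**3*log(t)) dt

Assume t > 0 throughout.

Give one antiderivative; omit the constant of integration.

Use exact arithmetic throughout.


The answer is t**4*log(t)/4 - t**4/16.
Step 1. Integrate ∫(t**3*log(t)) dt by parts with u = log(t), dv = (t**3) dt, so v = t**4/4 [assuming t > 0]: now t**4*log(t)/4 + ∫(-t**3/4) dt.
Step 2. Evaluate the standard form: now t**4*log(t)/4 - t**4/16.
Answer: t**4*log(t)/4 - t**4/16.


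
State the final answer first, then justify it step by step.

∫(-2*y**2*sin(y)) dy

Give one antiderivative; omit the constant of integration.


The answer is 2*y**2*cos(y) - 4*y*sin(y) - 4*cos(y).
Step 1. Integrate ∫(-2*y**2*sin(y)) dy by parts with u = y**2, dv = (-2*sin(y)) dy, so v = 2*cos(y): now 2*y**2*cos(y) + ∫(-4*y*cos(y)) dy.
Step 2. Integrate ∫(-4*y*cos(y)) dy by parts with u = y, dv = (-4*cos(y)) dy, so v = -4*sin(y): now 2*y**2*cos(y) - 4*y*sin(y) + ∫(4*sin(y)) dy.
Step 3. Evaluate the standard form: now 2*y**2*cos(y) - 4*y*sin(y) - 4*cos(y).
Answer: 2*y**2*cos(y) - 4*y*sin(y) - 4*cos(y).


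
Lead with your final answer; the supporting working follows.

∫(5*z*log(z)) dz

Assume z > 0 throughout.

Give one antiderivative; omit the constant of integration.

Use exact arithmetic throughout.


The answer is 5*z**2*log(z)/2 - 5*z**2/4.
Step 1. Integrate ∫(5*z*log(z)) dz by parts with u = log(z), dv = (5*z) dz, so v = 5*z**2/2 [assuming z > 0]: now 5*z**2*log(z)/2 + ∫(-5*z/2) dz.
Step 2. Evaluate the standard form: now 5*z**2*log(z)/2 - 5*z**2/4.
Answer: 5*z**2*log(z)/2 - 5*z**2/4.


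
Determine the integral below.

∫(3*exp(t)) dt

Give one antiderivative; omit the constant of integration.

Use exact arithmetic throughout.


Answer: 3*exp(t).


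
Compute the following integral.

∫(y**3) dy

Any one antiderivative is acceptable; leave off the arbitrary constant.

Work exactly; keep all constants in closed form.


Answer: y**4/4.


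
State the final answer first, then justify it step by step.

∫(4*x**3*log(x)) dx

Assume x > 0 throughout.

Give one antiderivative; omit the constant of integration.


The answer is x**4*log(x) - x**4/4.
Step 1. Integrate ∫(4*x**3*log(x)) dx by parts with u = log(x), dv = (4*x**3) dx, so v = x**4 [assuming x > 0]: now x**4*log(x) + ∫(-x**3) dx.
Step 2. Evaluate the standard form: now x**4*log(x) - x**4/4.
Answer: x**4*log(x) - x**4/4.


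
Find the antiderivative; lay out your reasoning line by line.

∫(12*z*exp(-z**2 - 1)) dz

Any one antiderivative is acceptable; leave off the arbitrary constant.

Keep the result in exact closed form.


Step 1. Substitute u = z**2 + 1, turning ∫(12*z*exp(-z**2 - 1)) dz into ∫(6*exp(-u)) du: now ∫(6*exp(-u)) du.
Step 2. Evaluate the standard form: now -6*exp(-u).
Step 3. Substitute back u = z**2 + 1: now -6*exp(-z**2 - 1).
Answer: -6*exp(-z**2 - 1).


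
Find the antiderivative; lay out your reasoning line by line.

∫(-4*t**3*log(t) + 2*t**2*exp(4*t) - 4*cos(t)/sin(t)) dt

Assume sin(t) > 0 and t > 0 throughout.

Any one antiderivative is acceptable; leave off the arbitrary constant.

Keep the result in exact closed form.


Step 1. Rewrite: now ∫(2*t**2*exp(4*t)) dt + ∫(-4*t**3*log(t)) dt + ∫(-4*cos(t)/sin(t)) dt.
Step 2. Substitute u = sin(t), turning ∫(-4*cos(t)/sin(t)) dt into ∫(-4/u) du: now ∫(-4/u) du + ∫(2*t**2*exp(4*t)) dt + ∫(-4*t**3*log(t)) dt.
Step 3. Evaluate the standard form [assuming u > 0]: now -4*log(u) + ∫(2*t**2*exp(4*t)) dt + ∫(-4*t**3*log(t)) dt.
Step 4. Substitute back u = sin(t): now -4*log(sin(t)) + ∫(2*t**2*exp(4*t)) dt + ∫(-4*t**3*log(t)) dt.
Step 5. Integrate ∫(2*t**2*exp(4*t)) dt by parts with u = t**2, dv = (2*exp(4*t)) dt, so v = exp(4*t)/2: now t**2*exp(4*t)/2 - 4*log(sin(t)) + ∫(-t*exp(4*t)) dt + ∫(-4*t**3*log(t)) dt.
Step 6. Integrate ∫(-t*exp(4*t)) dt by parts with u = t, dv = (-exp(4*t)) dt, so v = -exp(4*t)/4: now t**2*exp(4*t)/2 - t*exp(4*t)/4 - 4*log(sin(t)) + ∫(-4*t**3*log(t)) dt + ∫(exp(4*t)/4) dt.
Step 7. Evaluate the standard form: now t**2*exp(4*t)/2 - t*exp(4*t)/4 + exp(4*t)/16 - 4*log(sin(t)) + ∫(-4*t**3*log(t)) dt.
Step 8. Integrate ∫(-4*t**3*log(t)) dt by parts with u = log(t), dv = (-4*t**3) dt, so v = -t**4 [assuming t > 0]: now -t**4*log(t) + t**2*exp(4*t)/2 - t*exp(4*t)/4 + exp(4*t)/16 - 4*log(sin(t)) + ∫(t**3) dt.
Step 9. Evaluate the standard form: now -t**4*log(t) + t**4/4 + t**2*exp(4*t)/2 - t*exp(4*t)/4 + exp(4*t)/16 - 4*log(sin(t)).
Answer: -t**4*log(t) + t**4/4 + t**2*exp(4*t)/2 - t*exp(4*t)/4 + exp(4*t)/16 - 4*log(sin(t)).


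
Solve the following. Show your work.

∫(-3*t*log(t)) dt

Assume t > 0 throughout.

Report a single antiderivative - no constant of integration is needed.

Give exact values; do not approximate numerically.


Step 1. Integrate ∫(-3*t*log(t)) dt by parts with u = log(t), dv = (-3*t) dt, so v = -3*t**2/2 [assuming t > 0]: now -3*t**2*log(t)/2 + ∫(3*t/2) dt.
Step 2. Evaluate the standard form: now -3*t**2*log(t)/2 + 3*t**2/4.
Answer: -3*t**2*log(t)/2 + 3*t**2/4.


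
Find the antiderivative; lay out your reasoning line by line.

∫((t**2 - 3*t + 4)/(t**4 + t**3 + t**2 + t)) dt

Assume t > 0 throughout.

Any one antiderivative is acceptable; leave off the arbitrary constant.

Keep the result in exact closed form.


Step 1. Decompose ∫((t**2 - 3*t + 4)/(t**4 + t**3 + t**2 + t)) dt by partial fractions, (t**2 - 3*t + 4)/(t**4 + t**3 + t**2 + t) = -3/(t**2 + 1) - 4/(t + 1) + 4/t: now ∫(4/t) dt + ∫(-4/(t + 1)) dt + ∫(-3/(t**2 + 1)) dt.
Step 2. Evaluate the standard form [assuming t > -1]: now -4*log(t + 1) + ∫(4/t) dt + ∫(-3/(t**2 + 1)) dt.
Step 3. Evaluate the standard form [assuming t > 0]: now 4*log(t) - 4*log(t + 1) + ∫(-3/(t**2 + 1)) dt.
Step 4. Evaluate the standard form: now 4*log(t) - 4*log(t + 1) - 3*atan(t).
Answer: 4*log(t) - 4*log(t + 1) - 3*atan(t).


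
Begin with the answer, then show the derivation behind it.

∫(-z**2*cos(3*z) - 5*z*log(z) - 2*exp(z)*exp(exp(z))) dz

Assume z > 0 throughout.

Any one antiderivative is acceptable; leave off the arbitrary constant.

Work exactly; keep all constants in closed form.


The answer is -5*z**2*log(z)/2 - z**2*sin(3*z)/3 + 5*z**2/4 - 2*z*cos(3*z)/9 - 2*exp(exp(z)) + 2*sin(3*z)/27.
Step 1. Rewrite: now ∫(-5*z*log(z)) dz + ∫(-z**2*cos(3*z)) dz + ∫(-2*exp(z)*exp(exp(z))) dz.
Step 2. Integrate ∫(-z**2*cos(3*z)) dz by parts with u = z**2, dv = (-cos(3*z)) dz, so v = -sin(3*z)/3: now -z**2*sin(3*z)/3 + ∫(-5*z*log(z)) dz + ∫(2*z*sin(3*z)/3) dz + ∫(-2*exp(z)*exp(exp(z))) dz.
Step 3. Integrate ∫(2*z*sin(3*z)/3) dz by parts with u = z, dv = (2*sin(3*z)/3) dz, so v = -2*cos(3*z)/9: now -z**2*sin(3*z)/3 - 2*z*cos(3*z)/9 + ∫(-5*z*log(z)) dz + ∫(-2*exp(z)*exp(exp(z))) dz + ∫(2*cos(3*z)/9) dz.
Step 4. Evaluate the standard form: now -z**2*sin(3*z)/3 - 2*z*cos(3*z)/9 + 2*sin(3*z)/27 + ∫(-5*z*log(z)) dz + ∫(-2*exp(z)*exp(exp(z))) dz.
Step 5. Substitute u = exp(z), turning ∫(-2*exp(z)*exp(exp(z))) dz into ∫(-2*exp(u)) du: now -z**2*sin(3*z)/3 - 2*z*cos(3*z)/9 + 2*sin(3*z)/27 + ∫(-5*z*log(z)) dz + ∫(-2*exp(u)) du.
Step 6. Evaluate the standard form: now -z**2*sin(3*z)/3 - 2*z*cos(3*z)/9 - 2*exp(u) + 2*sin(3*z)/27 + ∫(-5*z*log(z)) dz.
Step 7. Substitute back u = exp(z): now -z**2*sin(3*z)/3 - 2*z*cos(3*z)/9 - 2*exp(exp(z)) + 2*sin(3*z)/27 + ∫(-5*z*log(z)) dz.
Step 8. Integrate ∫(-5*z*log(z)) dz by parts with u = log(z), dv = (-5*z) dz, so v = -5*z**2/2 [assuming z > 0]: now -5*z**2*log(z)/2 - z**2*sin(3*z)/3 - 2*z*cos(3*z)/9 - 2*exp(exp(z)) + 2*sin(3*z)/27 + ∫(5*z/2) dz.
Step 9. Evaluate the standard form: now -5*z**2*log(z)/2 - z**2*sin(3*z)/3 + 5*z**2/4 - 2*z*cos(3*z)/9 - 2*exp(exp(z)) + 2*sin(3*z)/27.
Answer: -5*z**2*log(z)/2 - z**2*sin(3*z)/3 + 5*z**2/4 - 2*z*cos(3*z)/9 - 2*exp(exp(z)) + 2*sin(3*z)/27.


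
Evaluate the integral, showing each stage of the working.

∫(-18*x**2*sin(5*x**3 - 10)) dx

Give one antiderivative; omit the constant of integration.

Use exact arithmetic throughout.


Step 1. Substitute u = x**3 - 2, turning ∫(-18*x**2*sin(5*x**3 - 10)) dx into ∫(-6*sin(5*u)) du: now ∫(-6*sin(5*u)) du.
Step 2. Evaluate the standard form: now 6*cos(5*u)/5.
Step 3. Substitute back u = x**3 - 2: now 6*cos(5*x**3 - 10)/5.
Answer: 6*cos(5*x**3 - 10)/5.


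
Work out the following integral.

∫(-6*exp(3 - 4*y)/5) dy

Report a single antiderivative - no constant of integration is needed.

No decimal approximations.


Answer: 3*exp(3 - 4*y)/10.


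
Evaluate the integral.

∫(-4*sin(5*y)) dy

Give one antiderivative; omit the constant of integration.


Answer: 4*cos(5*y)/5.


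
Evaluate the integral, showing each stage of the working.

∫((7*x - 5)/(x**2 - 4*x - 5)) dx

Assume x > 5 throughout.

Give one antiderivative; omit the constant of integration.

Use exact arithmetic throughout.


Step 1. Decompose ∫((7*x - 5)/(x**2 - 4*x - 5)) dx by partial fractions, (7*x - 5)/(x**2 - 4*x - 5) = 2/(x + 1) + 5/(x - 5): now ∫(5/(x - 5)) dx + ∫(2/(x + 1)) dx.
Step 2. Evaluate the standard form [assuming x > -1]: now 2*log(x + 1) + ∫(5/(x - 5)) dx.
Step 3. Evaluate the standard form [assuming x > 5]: now 5*log(x - 5) + 2*log(x + 1).
Answer: 5*log(x - 5) + 2*log(x + 1).


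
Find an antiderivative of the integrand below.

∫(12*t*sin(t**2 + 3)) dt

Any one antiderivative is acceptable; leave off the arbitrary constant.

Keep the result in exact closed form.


Answer: -6*cos(t**2 + 3).


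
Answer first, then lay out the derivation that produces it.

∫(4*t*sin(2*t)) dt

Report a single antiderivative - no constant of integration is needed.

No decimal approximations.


The answer is -2*t*cos(2*t) + sin(2*t).
Step 1. Integrate ∫(4*t*sin(2*t)) dt by parts with u = t, dv = (4*sin(2*t)) dt, so v = -2*cos(2*t): now -2*t*cos(2*t) + ∫(2*cos(2*t)) dt.
Step 2. Evaluate the standard form: now -2*t*cos(2*t) + sin(2*t).
Answer: -2*t*cos(2*t) + sin(2*t).


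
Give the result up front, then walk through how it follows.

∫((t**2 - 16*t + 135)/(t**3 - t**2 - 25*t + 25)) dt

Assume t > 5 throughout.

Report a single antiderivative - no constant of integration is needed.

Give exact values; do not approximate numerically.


The answer is 2*log(t - 5) - 5*log(t - 1) + 4*log(t + 5).
Step 1. Decompose ∫((t**2 - 16*t + 135)/(t**3 - t**2 - 25*t + 25)) dt by partial fractions, (t**2 - 16*t + 135)/(t**3 - t**2 - 25*t + 25) = 4/(t + 5) - 5/(t - 1) + 2/(t - 5): now ∫(2/(t - 5)) dt + ∫(-5/(t - 1)) dt + ∫(4/(t + 5)) dt.
Step 2. Evaluate the standard form [assuming t > 5]: now 2*log(t - 5) + ∫(-5/(t - 1)) dt + ∫(4/(t + 5)) dt.
Step 3. Evaluate the standard form [assuming t > 1]: now 2*log(t - 5) - 5*log(t - 1) + ∫(4/(t + 5)) dt.
Step 4. Evaluate the standard form [assuming t > -5]: now 2*log(t - 5) - 5*log(t - 1) + 4*log(t + 5).
Answer: 2*log(t - 5) - 5*log(t - 1) + 4*log(t + 5).


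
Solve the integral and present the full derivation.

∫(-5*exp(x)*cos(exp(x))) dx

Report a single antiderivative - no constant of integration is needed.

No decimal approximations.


Step 1. Substitute u = exp(x), turning ∫(-5*exp(x)*cos(exp(x))) dx into ∫(-5*cos(u)) du: now ∫(-5*cos(u)) du.
Step 2. Evaluate the standard form: now -5*sin(u).
Step 3. Substitute back u = exp(x): now -5*sin(exp(x)).
Answer: -5*sin(exp(x)).


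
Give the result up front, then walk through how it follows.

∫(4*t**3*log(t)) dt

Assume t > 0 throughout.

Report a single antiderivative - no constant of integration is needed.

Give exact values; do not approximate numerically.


The answer is t**4*log(t) - t**4/4.
Step 1. Integrate ∫(4*t**3*log(t)) dt by parts with u = log(t), dv = (4*t**3) dt, so v = t**4 [assuming t > 0]: now t**4*log(t) + ∫(-t**3) dt.
Step 2. Evaluate the standard form: now t**4*log(t) - t**4/4.
Answer: t**4*log(t) - t**4/4.


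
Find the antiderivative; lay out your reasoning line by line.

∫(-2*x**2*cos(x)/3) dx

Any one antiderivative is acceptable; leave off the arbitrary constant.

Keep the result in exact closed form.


Step 1. Integrate ∫(-2*x**2*cos(x)/3) dx by parts with u = x**2, dv = (-2*cos(x)/3) dx, so v = -2*sin(x)/3: now -2*x**2*sin(x)/3 + ∫(4*x*sin(x)/3) dx.
Step 2. Integrate ∫(4*x*sin(x)/3) dx by parts with u = x, dv = (4*sin(x)/3) dx, so v = -4*cos(x)/3: now -2*x**2*sin(x)/3 - 4*x*cos(x)/3 + ∫(4*cos(x)/3) dx.
Step 3. Evaluate the standard form: now -2*x**2*sin(x)/3 - 4*x*cos(x)/3 + 4*sin(x)/3.
Answer: -2*x**2*sin(x)/3 - 4*x*cos(x)/3 + 4*sin(x)/3.


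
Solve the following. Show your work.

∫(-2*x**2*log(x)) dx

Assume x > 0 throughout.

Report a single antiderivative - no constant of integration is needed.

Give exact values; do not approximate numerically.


Step 1. Integrate ∫(-2*x**2*log(x)) dx by parts with u = log(x), dv = (-2*x**2) dx, so v = -2*x**3/3 [assuming x > 0]: now -2*x**3*log(x)/3 + ∫(2*x**2/3) dx.
Step 2. Evaluate the standard form: now -2*x**3*log(x)/3 + 2*x**3/9.
Answer: -2*x**3*log(x)/3 + 2*x**3/9.


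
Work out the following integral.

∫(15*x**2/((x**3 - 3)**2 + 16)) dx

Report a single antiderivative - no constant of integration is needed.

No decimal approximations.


Answer: 5*atan(x**3/4 - 3/4)/4.


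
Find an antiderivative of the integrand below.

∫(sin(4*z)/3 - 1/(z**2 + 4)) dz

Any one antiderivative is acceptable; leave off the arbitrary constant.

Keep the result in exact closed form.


Answer: -cos(4*z)/12 - atan(z/2)/2.


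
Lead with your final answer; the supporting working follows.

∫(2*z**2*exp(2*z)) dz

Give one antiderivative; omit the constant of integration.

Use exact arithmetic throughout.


The answer is z**2*exp(2*z) - z*exp(2*z) + exp(2*z)/2.
Step 1. Integrate ∫(2*z**2*exp(2*z)) dz by parts with u = z**2, dv = (2*exp(2*z)) dz, so v = exp(2*z): now z**2*exp(2*z) + ∫(-2*z*exp(2*z)) dz.
Step 2. Integrate ∫(-2*z*exp(2*z)) dz by parts with u = z, dv = (-2*exp(2*z)) dz, so v = -exp(2*z): now z**2*exp(2*z) - z*exp(2*z) + ∫(exp(2*z)) dz.
Step 3. Evaluate the standard form: now z**2*exp(2*z) - z*exp(2*z) + exp(2*z)/2.
Answer: z**2*exp(2*z) - z*exp(2*z) + exp(2*z)/2.


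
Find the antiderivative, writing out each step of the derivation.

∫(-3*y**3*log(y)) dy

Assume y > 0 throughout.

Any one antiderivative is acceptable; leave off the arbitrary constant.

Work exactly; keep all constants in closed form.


Step 1. Integrate ∫(-3*y**3*log(y)) dy by parts with u = log(y), dv = (-3*y**3) dy, so v = -3*y**4/4 [assuming y > 0]: now -3*y**4*log(y)/4 + ∫(3*y**3/4) dy.
Step 2. Evaluate the standard form: now -3*y**4*log(y)/4 + 3*y**4/16.
Answer: -3*y**4*log(y)/4 + 3*y**4/16.


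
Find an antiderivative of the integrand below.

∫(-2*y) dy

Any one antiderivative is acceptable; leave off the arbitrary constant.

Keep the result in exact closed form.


Answer: -y**2.


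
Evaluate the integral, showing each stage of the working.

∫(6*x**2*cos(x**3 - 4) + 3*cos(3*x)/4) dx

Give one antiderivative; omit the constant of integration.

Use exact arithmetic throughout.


Step 1. Rewrite: now ∫(6*x**2*cos(x**3 - 4)) dx + ∫(3*cos(3*x)/4) dx.
Step 2. Substitute u = x**3 - 4, turning ∫(6*x**2*cos(x**3 - 4)) dx into ∫(2*cos(u)) du: now ∫(2*cos(u)) du + ∫(3*cos(3*x)/4) dx.
Step 3. Evaluate the standard form: now 2*sin(u) + ∫(3*cos(3*x)/4) dx.
Step 4. Substitute back u = x**3 - 4: now 2*sin(x**3 - 4) + ∫(3*cos(3*x)/4) dx.
Step 5. Evaluate the standard form: now sin(3*x)/4 + 2*sin(x**3 - 4).
Answer: sin(3*x)/4 + 2*sin(x**3 - 4).


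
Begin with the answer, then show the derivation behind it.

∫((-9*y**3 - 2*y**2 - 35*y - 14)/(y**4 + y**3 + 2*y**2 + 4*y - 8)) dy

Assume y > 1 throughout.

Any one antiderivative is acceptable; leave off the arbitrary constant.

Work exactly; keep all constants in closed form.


The answer is -4*log(y - 1) - 5*log(y + 2) + atan(y/2)/2.
Step 1. Decompose ∫((-9*y**3 - 2*y**2 - 35*y - 14)/(y**4 + y**3 + 2*y**2 + 4*y - 8)) dy by partial fractions, (-9*y**3 - 2*y**2 - 35*y - 14)/(y**4 + y**3 + 2*y**2 + 4*y - 8) = 1/(y**2 + 4) - 5/(y + 2) - 4/(y - 1): now ∫(-4/(y - 1)) dy + ∫(-5/(y + 2)) dy + ∫(1/(y**2 + 4)) dy.
Step 2. Evaluate the standard form [assuming y > -2]: now -5*log(y + 2) + ∫(-4/(y - 1)) dy + ∫(1/(y**2 + 4)) dy.
Step 3. Evaluate the standard form [assuming y > 1]: now -4*log(y - 1) - 5*log(y + 2) + ∫(1/(y**2 + 4)) dy.
Step 4. Evaluate the standard form: now -4*log(y - 1) - 5*log(y + 2) + atan(y/2)/2.
Answer: -4*log(y - 1) - 5*log(y + 2) + atan(y/2)/2.


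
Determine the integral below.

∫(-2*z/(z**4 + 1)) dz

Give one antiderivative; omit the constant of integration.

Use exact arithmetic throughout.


Answer: -atan(z**2).


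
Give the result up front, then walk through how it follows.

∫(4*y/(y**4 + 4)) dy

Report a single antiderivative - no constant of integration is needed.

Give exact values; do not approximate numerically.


The answer is atan(y**2/2).
Step 1. Substitute u = y**2, turning ∫(4*y/(y**4 + 4)) dy into ∫(2/(u**2 + 4)) du: now ∫(2/(u**2 + 4)) du.
Step 2. Evaluate the standard form: now atan(u/2).
Step 3. Substitute back u = y**2: now atan(y**2/2).
Answer: atan(y**2/2).


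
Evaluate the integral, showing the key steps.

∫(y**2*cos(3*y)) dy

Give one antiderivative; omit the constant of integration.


Step 1. Integrate ∫(y**2*cos(3*y)) dy by parts with u = y**2, dv = (cos(3*y)) dy, so v = sin(3*y)/3: now y**2*sin(3*y)/3 + ∫(-2*y*sin(3*y)/3) dy.
Step 2. Integrate ∫(-2*y*sin(3*y)/3) dy by parts with u = y, dv = (-2*sin(3*y)/3) dy, so v = 2*cos(3*y)/9: now y**2*sin(3*y)/3 + 2*y*cos(3*y)/9 + ∫(-2*cos(3*y)/9) dy.
Step 3. Evaluate the standard form: now y**2*sin(3*y)/3 + 2*y*cos(3*y)/9 - 2*sin(3*y)/27.
Answer: y**2*sin(3*y)/3 + 2*y*cos(3*y)/9 - 2*sin(3*y)/27.


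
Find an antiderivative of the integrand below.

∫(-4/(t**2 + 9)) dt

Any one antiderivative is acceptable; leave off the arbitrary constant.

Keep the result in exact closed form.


Answer: -4*atan(t/3)/3.


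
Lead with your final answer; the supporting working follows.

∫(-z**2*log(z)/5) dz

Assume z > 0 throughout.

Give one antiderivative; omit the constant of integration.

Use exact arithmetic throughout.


The answer is -z**3*log(z)/15 + z**3/45.
Step 1. Integrate ∫(-z**2*log(z)/5) dz by parts with u = log(z), dv = (-z**2/5) dz, so v = -z**3/15 [assuming z > 0]: now -z**3*log(z)/15 + ∫(z**2/15) dz.
Step 2. Evaluate the standard form: now -z**3*log(z)/15 + z**3/45.
Answer: -z**3*log(z)/15 + z**3/45.


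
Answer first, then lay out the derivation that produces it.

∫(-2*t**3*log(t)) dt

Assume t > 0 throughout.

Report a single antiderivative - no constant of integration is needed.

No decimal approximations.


The answer is -t**4*log(t)/2 + t**4/8.
Step 1. Integrate ∫(-2*t**3*log(t)) dt by parts with u = log(t), dv = (-2*t**3) dt, so v = -t**4/2 [assuming t > 0]: now -t**4*log(t)/2 + ∫(t**3/2) dt.
Step 2. Evaluate the standard form: now -t**4*log(t)/2 + t**4/8.
Answer: -t**4*log(t)/2 + t**4/8.


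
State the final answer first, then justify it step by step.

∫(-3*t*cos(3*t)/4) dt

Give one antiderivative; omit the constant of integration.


The answer is -t*sin(3*t)/4 - cos(3*t)/12.
Step 1. Integrate ∫(-3*t*cos(3*t)/4) dt by parts with u = t, dv = (-3*cos(3*t)/4) dt, so v = -sin(3*t)/4: now -t*sin(3*t)/4 + ∫(sin(3*t)/4) dt.
Step 2. Evaluate the standard form: now -t*sin(3*t)/4 - cos(3*t)/12.
Answer: -t*sin(3*t)/4 - cos(3*t)/12.


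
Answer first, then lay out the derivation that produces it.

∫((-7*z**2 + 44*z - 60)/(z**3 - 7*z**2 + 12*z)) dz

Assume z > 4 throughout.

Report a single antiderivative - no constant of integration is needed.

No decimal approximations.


The answer is -5*log(z) + log(z - 4) - 3*log(z - 3).
Step 1. Decompose ∫((-7*z**2 + 44*z - 60)/(z**3 - 7*z**2 + 12*z)) dz by partial fractions, (-7*z**2 + 44*z - 60)/(z**3 - 7*z**2 + 12*z) = -3/(z - 3) + 1/(z - 4) - 5/z: now ∫(-5/z) dz + ∫(1/(z - 4)) dz + ∫(-3/(z - 3)) dz.
Step 2. Evaluate the standard form [assuming z > 0]: now -5*log(z) + ∫(1/(z - 4)) dz + ∫(-3/(z - 3)) dz.
Step 3. Evaluate the standard form [assuming z > 4]: now -5*log(z) + log(z - 4) + ∫(-3/(z - 3)) dz.
Step 4. Evaluate the standard form [assuming z > 3]: now -5*log(z) + log(z - 4) - 3*log(z - 3).
Answer: -5*log(z) + log(z - 4) - 3*log(z - 3).


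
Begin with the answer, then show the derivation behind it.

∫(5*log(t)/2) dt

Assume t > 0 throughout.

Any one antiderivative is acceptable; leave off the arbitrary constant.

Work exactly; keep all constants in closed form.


The answer is 5*t*log(t)/2 - 5*t/2.
Step 1. Integrate ∫(5*log(t)/2) dt by parts with u = log(t), dv = (5/2) dt, so v = 5*t/2 [assuming t > 0]: now 5*t*log(t)/2 + ∫(-5/2) dt.
Step 2. Evaluate the standard form: now 5*t*log(t)/2 - 5*t/2.
Answer: 5*t*log(t)/2 - 5*t/2.


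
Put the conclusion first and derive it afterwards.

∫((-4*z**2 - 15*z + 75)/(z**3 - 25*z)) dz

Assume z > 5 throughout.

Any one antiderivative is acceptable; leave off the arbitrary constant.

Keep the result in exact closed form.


The answer is -3*log(z) - 2*log(z - 5) + log(z + 5).
Step 1. Decompose ∫((-4*z**2 - 15*z + 75)/(z**3 - 25*z)) dz by partial fractions, (-4*z**2 - 15*z + 75)/(z**3 - 25*z) = 1/(z + 5) - 2/(z - 5) - 3/z: now ∫(-3/z) dz + ∫(-2/(z - 5)) dz + ∫(1/(z + 5)) dz.
Step 2. Evaluate the standard form [assuming z > 5]: now -2*log(z - 5) + ∫(-3/z) dz + ∫(1/(z + 5)) dz.
Step 3. Evaluate the standard form [assuming z > -5]: now -2*log(z - 5) + log(z + 5) + ∫(-3/z) dz.
Step 4. Evaluate the standard form [assuming z > 0]: now -3*log(z) - 2*log(z - 5) + log(z + 5).
Answer: -3*log(z) - 2*log(z - 5) + log(z + 5).


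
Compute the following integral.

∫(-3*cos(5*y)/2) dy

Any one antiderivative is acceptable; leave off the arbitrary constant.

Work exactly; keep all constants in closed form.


Answer: -3*sin(5*y)/10.


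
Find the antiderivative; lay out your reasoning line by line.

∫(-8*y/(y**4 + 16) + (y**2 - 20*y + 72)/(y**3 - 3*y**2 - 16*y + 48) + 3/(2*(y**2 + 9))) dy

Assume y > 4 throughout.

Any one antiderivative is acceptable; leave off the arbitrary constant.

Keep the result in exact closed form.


Step 1. Rewrite: now ∫(-8*y/(y**4 + 16)) dy + ∫((y**2 - 20*y + 72)/(y**3 - 3*y**2 - 16*y + 48)) dy + ∫(3/(2*(y**2 + 9))) dy.
Step 2. Substitute u = y**2, turning ∫(-8*y/(y**4 + 16)) dy into ∫(-4/(u**2 + 16)) du: now ∫((y**2 - 20*y + 72)/(y**3 - 3*y**2 - 16*y + 48)) dy + ∫(-4/(u**2 + 16)) du + ∫(3/(2*(y**2 + 9))) dy.
Step 3. Evaluate the standard form: now -atan(u/4) + ∫((y**2 - 20*y + 72)/(y**3 - 3*y**2 - 16*y + 48)) dy + ∫(3/(2*(y**2 + 9))) dy.
Step 4. Substitute back u = y**2: now -atan(y**2/4) + ∫((y**2 - 20*y + 72)/(y**3 - 3*y**2 - 16*y + 48)) dy + ∫(3/(2*(y**2 + 9))) dy.
Step 5. Evaluate the standard form: now atan(y/3)/2 - atan(y**2/4) + ∫((y**2 - 20*y + 72)/(y**3 - 3*y**2 - 16*y + 48)) dy.
Step 6. Decompose ∫((y**2 - 20*y + 72)/(y**3 - 3*y**2 - 16*y + 48)) dy by partial fractions, (y**2 - 20*y + 72)/(y**3 - 3*y**2 - 16*y + 48) = 3/(y + 4) - 3/(y - 3) + 1/(y - 4): now atan(y/3)/2 - atan(y**2/4) + ∫(1/(y - 4)) dy + ∫(-3/(y - 3)) dy + ∫(3/(y + 4)) dy.
Step 7. Evaluate the standard form [assuming y > 4]: now log(y - 4) + atan(y/3)/2 - atan(y**2/4) + ∫(-3/(y - 3)) dy + ∫(3/(y + 4)) dy.
Step 8. Evaluate the standard form [assuming y > 3]: now log(y - 4) - 3*log(y - 3) + atan(y/3)/2 - atan(y**2/4) + ∫(3/(y + 4)) dy.
Step 9. Evaluate the standard form [assuming y > -4]: now log(y - 4) - 3*log(y - 3) + 3*log(y + 4) + atan(y/3)/2 - atan(y**2/4).
Answer: log(y - 4) - 3*log(y - 3) + 3*log(y + 4) + atan(y/3)/2 - atan(y**2/4).


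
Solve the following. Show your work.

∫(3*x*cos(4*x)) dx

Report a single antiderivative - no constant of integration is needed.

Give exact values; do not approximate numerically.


Step 1. Integrate ∫(3*x*cos(4*x)) dx by parts with u = x, dv = (3*cos(4*x)) dx, so v = 3*sin(4*x)/4: now 3*x*sin(4*x)/4 + ∫(-3*sin(4*x)/4) dx.
Step 2. Evaluate the standard form: now 3*x*sin(4*x)/4 + 3*cos(4*x)/16.
Answer: 3*x*sin(4*x)/4 + 3*cos(4*x)/16.


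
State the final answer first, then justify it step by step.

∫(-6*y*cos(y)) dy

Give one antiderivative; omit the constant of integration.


The answer is -6*y*sin(y) - 6*cos(y).
Step 1. Integrate ∫(-6*y*cos(y)) dy by parts with u = y, dv = (-6*cos(y)) dy, so v = -6*sin(y): now -6*y*sin(y) + ∫(6*sin(y)) dy.
Step 2. Evaluate the standard form: now -6*y*sin(y) - 6*cos(y).
Answer: -6*y*sin(y) - 6*cos(y).


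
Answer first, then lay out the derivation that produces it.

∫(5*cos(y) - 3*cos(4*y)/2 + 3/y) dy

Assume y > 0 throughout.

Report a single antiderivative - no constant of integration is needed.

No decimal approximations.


The answer is 3*log(y) + 5*sin(y) - 3*sin(4*y)/8.
Step 1. Rewrite: now ∫(3/y) dy + ∫(5*cos(y)) dy + ∫(-3*cos(4*y)/2) dy.
Step 2. Evaluate the standard form [assuming y > 0]: now 3*log(y) + ∫(5*cos(y)) dy + ∫(-3*cos(4*y)/2) dy.
Step 3. Evaluate the standard form: now 3*log(y) + 5*sin(y) + ∫(-3*cos(4*y)/2) dy.
Step 4. Evaluate the standard form: now 3*log(y) + 5*sin(y) - 3*sin(4*y)/8.
Answer: 3*log(y) + 5*sin(y) - 3*sin(4*y)/8.


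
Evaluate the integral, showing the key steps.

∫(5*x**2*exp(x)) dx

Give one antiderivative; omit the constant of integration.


Step 1. Integrate ∫(5*x**2*exp(x)) dx by parts with u = x**2, dv = (5*exp(x)) dx, so v = 5*exp(x): now 5*x**2*exp(x) + ∫(-10*x*exp(x)) dx.
Step 2. Integrate ∫(-10*x*exp(x)) dx by parts with u = x, dv = (-10*exp(x)) dx, so v = -10*exp(x): now 5*x**2*exp(x) - 10*x*exp(x) + ∫(10*exp(x)) dx.
Step 3. Evaluate the standard form: now 5*x**2*exp(x) - 10*x*exp(x) + 10*exp(x).
Answer: 5*x**2*exp(x) - 10*x*exp(x) + 10*exp(x).


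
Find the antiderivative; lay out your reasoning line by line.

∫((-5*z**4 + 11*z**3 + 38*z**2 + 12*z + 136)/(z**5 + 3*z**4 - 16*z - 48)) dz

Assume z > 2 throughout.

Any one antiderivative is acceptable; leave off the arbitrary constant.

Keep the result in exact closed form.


Step 1. Decompose ∫((-5*z**4 + 11*z**3 + 38*z**2 + 12*z + 136)/(z**5 + 3*z**4 - 16*z - 48)) dz by partial fractions, (-5*z**4 + 11*z**3 + 38*z**2 + 12*z + 136)/(z**5 + 3*z**4 - 16*z - 48) = 4/(z**2 + 4) - 4/(z + 3) - 3/(z + 2) + 2/(z - 2): now ∫(2/(z - 2)) dz + ∫(-3/(z + 2)) dz + ∫(-4/(z + 3)) dz + ∫(4/(z**2 + 4)) dz.
Step 2. Evaluate the standard form [assuming z > -3]: now -4*log(z + 3) + ∫(2/(z - 2)) dz + ∫(-3/(z + 2)) dz + ∫(4/(z**2 + 4)) dz.
Step 3. Evaluate the standard form [assuming z > 2]: now 2*log(z - 2) - 4*log(z + 3) + ∫(-3/(z + 2)) dz + ∫(4/(z**2 + 4)) dz.
Step 4. Evaluate the standard form [assuming z > -2]: now 2*log(z - 2) - 3*log(z + 2) - 4*log(z + 3) + ∫(4/(z**2 + 4)) dz.
Step 5. Evaluate the standard form: now 2*log(z - 2) - 3*log(z + 2) - 4*log(z + 3) + 2*atan(z/2).
Answer: 2*log(z - 2) - 3*log(z + 2) - 4*log(z + 3) + 2*atan(z/2).


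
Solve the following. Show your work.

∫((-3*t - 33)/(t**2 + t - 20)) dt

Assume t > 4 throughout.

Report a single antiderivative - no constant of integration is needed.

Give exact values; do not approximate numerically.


Step 1. Decompose ∫((-3*t - 33)/(t**2 + t - 20)) dt by partial fractions, (-3*t - 33)/(t**2 + t - 20) = 2/(t + 5) - 5/(t - 4): now ∫(-5/(t - 4)) dt + ∫(2/(t + 5)) dt.
Step 2. Evaluate the standard form [assuming t > 4]: now -5*log(t - 4) + ∫(2/(t + 5)) dt.
Step 3. Evaluate the standard form [assuming t > -5]: now -5*log(t - 4) + 2*log(t + 5).
Answer: -5*log(t - 4) + 2*log(t + 5).


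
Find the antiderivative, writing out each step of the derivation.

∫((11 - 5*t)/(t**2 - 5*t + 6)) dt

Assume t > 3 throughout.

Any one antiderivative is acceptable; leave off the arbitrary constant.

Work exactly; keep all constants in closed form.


Step 1. Decompose ∫((11 - 5*t)/(t**2 - 5*t + 6)) dt by partial fractions, (11 - 5*t)/(t**2 - 5*t + 6) = -1/(t - 2) - 4/(t - 3): now ∫(-4/(t - 3)) dt + ∫(-1/(t - 2)) dt.
Step 2. Evaluate the standard form [assuming t > 3]: now -4*log(t - 3) + ∫(-1/(t - 2)) dt.
Step 3. Evaluate the standard form [assuming t > 2]: now -4*log(t - 3) - log(t - 2).
Answer: -4*log(t - 3) - log(t - 2).


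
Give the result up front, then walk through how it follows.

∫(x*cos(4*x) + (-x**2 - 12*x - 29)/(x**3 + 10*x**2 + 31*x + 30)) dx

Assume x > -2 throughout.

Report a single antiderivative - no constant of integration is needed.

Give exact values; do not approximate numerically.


The answer is x*sin(4*x)/4 - 3*log(x + 2) + log(x + 3) + log(x + 5) + cos(4*x)/16.
Step 1. Rewrite: now ∫(x*cos(4*x)) dx + ∫((-x**2 - 12*x - 29)/(x**3 + 10*x**2 + 31*x + 30)) dx.
Step 2. Decompose ∫((-x**2 - 12*x - 29)/(x**3 + 10*x**2 + 31*x + 30)) dx by partial fractions, (-x**2 - 12*x - 29)/(x**3 + 10*x**2 + 31*x + 30) = 1/(x + 5) + 1/(x + 3) - 3/(x + 2): now ∫(x*cos(4*x)) dx + ∫(-3/(x + 2)) dx + ∫(1/(x + 3)) dx + ∫(1/(x + 5)) dx.
Step 3. Evaluate the standard form [assuming x > -5]: now log(x + 5) + ∫(x*cos(4*x)) dx + ∫(-3/(x + 2)) dx + ∫(1/(x + 3)) dx.
Step 4. Evaluate the standard form [assuming x > -2]: now -3*log(x + 2) + log(x + 5) + ∫(x*cos(4*x)) dx + ∫(1/(x + 3)) dx.
Step 5. Evaluate the standard form [assuming x > -3]: now -3*log(x + 2) + log(x + 3) + log(x + 5) + ∫(x*cos(4*x)) dx.
Step 6. Integrate ∫(x*cos(4*x)) dx by parts with u = x, dv = (cos(4*x)) dx, so v = sin(4*x)/4: now x*sin(4*x)/4 - 3*log(x + 2) + log(x + 3) + log(x + 5) + ∫(-sin(4*x)/4) dx.
Step 7. Evaluate the standard form: now x*sin(4*x)/4 - 3*log(x + 2) + log(x + 3) + log(x + 5) + cos(4*x)/16.
Answer: x*sin(4*x)/4 - 3*log(x + 2) + log(x + 3) + log(x + 5) + cos(4*x)/16.


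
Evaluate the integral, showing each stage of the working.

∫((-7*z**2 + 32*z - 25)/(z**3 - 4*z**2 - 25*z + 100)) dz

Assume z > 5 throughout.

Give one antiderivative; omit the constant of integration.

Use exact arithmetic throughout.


Step 1. Decompose ∫((-7*z**2 + 32*z - 25)/(z**3 - 4*z**2 - 25*z + 100)) dz by partial fractions, (-7*z**2 + 32*z - 25)/(z**3 - 4*z**2 - 25*z + 100) = -4/(z + 5) + 1/(z - 4) - 4/(z - 5): now ∫(-4/(z - 5)) dz + ∫(1/(z - 4)) dz + ∫(-4/(z + 5)) dz.
Step 2. Evaluate the standard form [assuming z > 5]: now -4*log(z - 5) + ∫(1/(z - 4)) dz + ∫(-4/(z + 5)) dz.
Step 3. Evaluate the standard form [assuming z > 4]: now -4*log(z - 5) + log(z - 4) + ∫(-4/(z + 5)) dz.
Step 4. Evaluate the standard form [assuming z > -5]: now -4*log(z - 5) + log(z - 4) - 4*log(z + 5).
Answer: -4*log(z - 5) + log(z - 4) - 4*log(z + 5).


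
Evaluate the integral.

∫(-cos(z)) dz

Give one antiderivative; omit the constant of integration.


Answer: -sin(z).


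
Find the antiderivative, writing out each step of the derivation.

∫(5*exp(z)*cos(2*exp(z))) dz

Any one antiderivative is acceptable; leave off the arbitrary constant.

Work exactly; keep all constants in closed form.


Step 1. Substitute u = exp(z), turning ∫(5*exp(z)*cos(2*exp(z))) dz into ∫(5*cos(2*u)) du: now ∫(5*cos(2*u)) du.
Step 2. Evaluate the standard form: now 5*sin(2*u)/2.
Step 3. Substitute back u = exp(z): now 5*sin(2*exp(z))/2.
Answer: 5*sin(2*exp(z))/2.


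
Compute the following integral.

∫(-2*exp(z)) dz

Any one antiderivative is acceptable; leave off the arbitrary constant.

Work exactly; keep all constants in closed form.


Answer: -2*exp(z).


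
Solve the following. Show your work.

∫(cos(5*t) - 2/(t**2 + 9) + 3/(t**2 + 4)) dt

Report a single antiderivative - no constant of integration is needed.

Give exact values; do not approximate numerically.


Step 1. Rewrite: now ∫(3/(t**2 + 4)) dt + ∫(-2/(t**2 + 9)) dt + ∫(cos(5*t)) dt.
Step 2. Evaluate the standard form: now -2*atan(t/3)/3 + ∫(3/(t**2 + 4)) dt + ∫(cos(5*t)) dt.
Step 3. Evaluate the standard form: now -2*atan(t/3)/3 + 3*atan(t/2)/2 + ∫(cos(5*t)) dt.
Step 4. Evaluate the standard form: now sin(5*t)/5 - 2*atan(t/3)/3 + 3*atan(t/2)/2.
Answer: sin(5*t)/5 - 2*atan(t/3)/3 + 3*atan(t/2)/2.


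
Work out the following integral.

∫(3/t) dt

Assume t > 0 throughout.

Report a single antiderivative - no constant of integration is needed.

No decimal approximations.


Answer: 3*log(t).


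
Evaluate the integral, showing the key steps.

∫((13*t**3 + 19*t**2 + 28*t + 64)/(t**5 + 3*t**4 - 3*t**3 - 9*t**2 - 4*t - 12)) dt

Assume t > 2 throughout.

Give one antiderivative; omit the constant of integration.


Step 1. Decompose ∫((13*t**3 + 19*t**2 + 28*t + 64)/(t**5 + 3*t**4 - 3*t**3 - 9*t**2 - 4*t - 12)) dt by partial fractions, (13*t**3 + 19*t**2 + 28*t + 64)/(t**5 + 3*t**4 - 3*t**3 - 9*t**2 - 4*t - 12) = -3/(t**2 + 1) - 4/(t + 3) + 1/(t + 2) + 3/(t - 2): now ∫(3/(t - 2)) dt + ∫(1/(t + 2)) dt + ∫(-4/(t + 3)) dt + ∫(-3/(t**2 + 1)) dt.
Step 2. Evaluate the standard form [assuming t > 2]: now 3*log(t - 2) + ∫(1/(t + 2)) dt + ∫(-4/(t + 3)) dt + ∫(-3/(t**2 + 1)) dt.
Step 3. Evaluate the standard form [assuming t > -2]: now 3*log(t - 2) + log(t + 2) + ∫(-4/(t + 3)) dt + ∫(-3/(t**2 + 1)) dt.
Step 4. Evaluate the standard form [assuming t > -3]: now 3*log(t - 2) + log(t + 2) - 4*log(t + 3) + ∫(-3/(t**2 + 1)) dt.
Step 5. Evaluate the standard form: now 3*log(t - 2) + log(t + 2) - 4*log(t + 3) - 3*atan(t).
Answer: 3*log(t - 2) + log(t + 2) - 4*log(t + 3) - 3*atan(t).


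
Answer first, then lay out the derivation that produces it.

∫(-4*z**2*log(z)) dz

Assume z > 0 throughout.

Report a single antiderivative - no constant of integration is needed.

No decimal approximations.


The answer is -4*z**3*log(z)/3 + 4*z**3/9.
Step 1. Integrate ∫(-4*z**2*log(z)) dz by parts with u = log(z), dv = (-4*z**2) dz, so v = -4*z**3/3 [assuming z > 0]: now -4*z**3*log(z)/3 + ∫(4*z**2/3) dz.
Step 2. Evaluate the standard form: now -4*z**3*log(z)/3 + 4*z**3/9.
Answer: -4*z**3*log(z)/3 + 4*z**3/9.


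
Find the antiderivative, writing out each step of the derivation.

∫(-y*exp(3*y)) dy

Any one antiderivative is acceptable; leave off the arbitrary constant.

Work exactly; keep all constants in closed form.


Step 1. Integrate ∫(-y*exp(3*y)) dy by parts with u = y, dv = (-exp(3*y)) dy, so v = -exp(3*y)/3: now -y*exp(3*y)/3 + ∫(exp(3*y)/3) dy.
Step 2. Evaluate the standard form: now -y*exp(3*y)/3 + exp(3*y)/9.
Answer: -y*exp(3*y)/3 + exp(3*y)/9.


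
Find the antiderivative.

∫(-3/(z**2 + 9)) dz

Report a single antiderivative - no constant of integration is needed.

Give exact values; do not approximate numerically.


Answer: -atan(z/3).


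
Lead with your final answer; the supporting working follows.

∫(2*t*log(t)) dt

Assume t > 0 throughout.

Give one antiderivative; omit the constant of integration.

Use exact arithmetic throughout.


The answer is t**2*log(t) - t**2/2.
Step 1. Integrate ∫(2*t*log(t)) dt by parts with u = log(t), dv = (2*t) dt, so v = t**2 [assuming t > 0]: now t**2*log(t) + ∫(-t) dt.
Step 2. Evaluate the standard form: now t**2*log(t) - t**2/2.
Answer: t**2*log(t) - t**2/2.


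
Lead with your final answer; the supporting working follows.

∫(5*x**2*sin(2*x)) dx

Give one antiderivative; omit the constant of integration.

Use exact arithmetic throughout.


The answer is -5*x**2*cos(2*x)/2 + 5*x*sin(2*x)/2 + 5*cos(2*x)/4.
Step 1. Integrate ∫(5*x**2*sin(2*x)) dx by parts with u = x**2, dv = (5*sin(2*x)) dx, so v = -5*cos(2*x)/2: now -5*x**2*cos(2*x)/2 + ∫(5*x*cos(2*x)) dx.
Step 2. Integrate ∫(5*x*cos(2*x)) dx by parts with u = x, dv = (5*cos(2*x)) dx, so v = 5*sin(2*x)/2: now -5*x**2*cos(2*x)/2 + 5*x*sin(2*x)/2 + ∫(-5*sin(2*x)/2) dx.
Step 3. Evaluate the standard form: now -5*x**2*cos(2*x)/2 + 5*x*sin(2*x)/2 + 5*cos(2*x)/4.
Answer: -5*x**2*cos(2*x)/2 + 5*x*sin(2*x)/2 + 5*cos(2*x)/4.


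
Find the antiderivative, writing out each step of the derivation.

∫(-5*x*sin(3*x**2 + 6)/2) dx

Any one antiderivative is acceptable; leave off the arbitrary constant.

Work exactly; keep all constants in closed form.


Step 1. Substitute u = x**2 + 2, turning ∫(-5*x*sin(3*x**2 + 6)/2) dx into ∫(-5*sin(3*u)/4) du: now ∫(-5*sin(3*u)/4) du.
Step 2. Evaluate the standard form: now 5*cos(3*u)/12.
Step 3. Substitute back u = x**2 + 2: now 5*cos(3*x**2 + 6)/12.
Answer: 5*cos(3*x**2 + 6)/12.


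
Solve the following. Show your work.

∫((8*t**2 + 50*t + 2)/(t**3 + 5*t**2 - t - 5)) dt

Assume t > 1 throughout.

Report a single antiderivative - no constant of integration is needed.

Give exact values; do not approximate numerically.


Step 1. Decompose ∫((8*t**2 + 50*t + 2)/(t**3 + 5*t**2 - t - 5)) dt by partial fractions, (8*t**2 + 50*t + 2)/(t**3 + 5*t**2 - t - 5) = -2/(t + 5) + 5/(t + 1) + 5/(t - 1): now ∫(5/(t - 1)) dt + ∫(5/(t + 1)) dt + ∫(-2/(t + 5)) dt.
Step 2. Evaluate the standard form [assuming t > -1]: now 5*log(t + 1) + ∫(5/(t - 1)) dt + ∫(-2/(t + 5)) dt.
Step 3. Evaluate the standard form [assuming t > 1]: now 5*log(t - 1) + 5*log(t + 1) + ∫(-2/(t + 5)) dt.
Step 4. Evaluate the standard form [assuming t > -5]: now 5*log(t - 1) + 5*log(t + 1) - 2*log(t + 5).
Answer: 5*log(t - 1) + 5*log(t + 1) - 2*log(t + 5).


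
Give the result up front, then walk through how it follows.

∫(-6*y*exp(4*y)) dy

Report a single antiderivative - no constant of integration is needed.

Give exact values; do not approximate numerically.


The answer is -3*y*exp(4*y)/2 + 3*exp(4*y)/8.
Step 1. Integrate ∫(-6*y*exp(4*y)) dy by parts with u = y, dv = (-6*exp(4*y)) dy, so v = -3*exp(4*y)/2: now -3*y*exp(4*y)/2 + ∫(3*exp(4*y)/2) dy.
Step 2. Evaluate the standard form: now -3*y*exp(4*y)/2 + 3*exp(4*y)/8.
Answer: -3*y*exp(4*y)/2 + 3*exp(4*y)/8.


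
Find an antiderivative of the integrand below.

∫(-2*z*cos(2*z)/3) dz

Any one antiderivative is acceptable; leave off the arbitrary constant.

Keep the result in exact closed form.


Answer: -z*sin(2*z)/3 - cos(2*z)/6.


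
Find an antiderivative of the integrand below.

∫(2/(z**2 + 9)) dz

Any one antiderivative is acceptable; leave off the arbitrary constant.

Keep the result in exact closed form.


Answer: 2*atan(z/3)/3.


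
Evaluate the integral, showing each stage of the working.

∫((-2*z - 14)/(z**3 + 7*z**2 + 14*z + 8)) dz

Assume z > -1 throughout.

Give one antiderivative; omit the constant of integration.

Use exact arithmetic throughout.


Step 1. Decompose ∫((-2*z - 14)/(z**3 + 7*z**2 + 14*z + 8)) dz by partial fractions, (-2*z - 14)/(z**3 + 7*z**2 + 14*z + 8) = -1/(z + 4) + 5/(z + 2) - 4/(z + 1): now ∫(-4/(z + 1)) dz + ∫(5/(z + 2)) dz + ∫(-1/(z + 4)) dz.
Step 2. Evaluate the standard form [assuming z > -1]: now -4*log(z + 1) + ∫(5/(z + 2)) dz + ∫(-1/(z + 4)) dz.
Step 3. Evaluate the standard form [assuming z > -2]: now -4*log(z + 1) + 5*log(z + 2) + ∫(-1/(z + 4)) dz.
Step 4. Evaluate the standard form [assuming z > -4]: now -4*log(z + 1) + 5*log(z + 2) - log(z + 4).
Answer: -4*log(z + 1) + 5*log(z + 2) - log(z + 4).


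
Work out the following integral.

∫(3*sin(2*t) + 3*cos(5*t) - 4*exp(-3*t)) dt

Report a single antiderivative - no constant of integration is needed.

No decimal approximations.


Answer: 3*sin(5*t)/5 - 3*cos(2*t)/2 + 4*exp(-3*t)/3.


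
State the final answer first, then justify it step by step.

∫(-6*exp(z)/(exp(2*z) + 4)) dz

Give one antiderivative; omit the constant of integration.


The answer is -3*atan(exp(z)/2).
Step 1. Substitute u = exp(z), turning ∫(-6*exp(z)/(exp(2*z) + 4)) dz into ∫(-6/(u**2 + 4)) du: now ∫(-6/(u**2 + 4)) du.
Step 2. Evaluate the standard form: now -3*atan(u/2).
Step 3. Substitute back u = exp(z): now -3*atan(exp(z)/2).
Answer: -3*atan(exp(z)/2).


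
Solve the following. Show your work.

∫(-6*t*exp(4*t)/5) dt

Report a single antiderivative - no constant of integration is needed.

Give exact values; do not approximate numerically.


Step 1. Integrate ∫(-6*t*exp(4*t)/5) dt by parts with u = t, dv = (-6*exp(4*t)/5) dt, so v = -3*exp(4*t)/10: now -3*t*exp(4*t)/10 + ∫(3*exp(4*t)/10) dt.
Step 2. Evaluate the standard form: now -3*t*exp(4*t)/10 + 3*exp(4*t)/40.
Answer: -3*t*exp(4*t)/10 + 3*exp(4*t)/40.
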